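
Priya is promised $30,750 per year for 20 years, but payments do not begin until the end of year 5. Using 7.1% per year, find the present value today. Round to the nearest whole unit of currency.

$245,686

PV at t=4 (ordinary 20-year annuity): 30750 × a(20|0.071) = 30750 × 10.512172 = 323,249.2761
PV₀ = 323,249.2761 / (1+0.071)^4 = 323,249.2761 / 1.315703 = 245,685.5859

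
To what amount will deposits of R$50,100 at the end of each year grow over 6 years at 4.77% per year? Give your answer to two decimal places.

R$338,809.52

FV = 50100 × [(1+0.0477)^6 − 1] / 0.0477 = 50100 × 6.762665 = 338,809.5204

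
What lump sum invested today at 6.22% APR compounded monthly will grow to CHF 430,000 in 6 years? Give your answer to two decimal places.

i = 0.0622/12 = 0.00518333 per month; n = 6·12 = 72.
PV = FV·(1+i)^(−n) = 430,000 × 0.689191 = 296,352.3415

CHF 296,352.34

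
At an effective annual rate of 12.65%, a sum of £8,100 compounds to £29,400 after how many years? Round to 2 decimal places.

n = ln(29400/8100) / ln(1+0.1265) = ln(3.62963) / 0.119115 = 10.8225 years

10.82 years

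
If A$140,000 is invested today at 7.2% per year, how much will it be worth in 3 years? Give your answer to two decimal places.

A$172,469.53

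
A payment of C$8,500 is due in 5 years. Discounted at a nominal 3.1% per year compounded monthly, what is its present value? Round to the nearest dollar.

C$7,281

With 12 periods per year: i = 0.00258333, n = 60.
Discount factor = (1+0.00258333)^(−60) = 0.856586; PV = 8,500 × 0.856586 = 7,280.9841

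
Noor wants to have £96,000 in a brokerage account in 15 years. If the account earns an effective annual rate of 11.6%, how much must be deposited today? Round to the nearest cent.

£18,505.82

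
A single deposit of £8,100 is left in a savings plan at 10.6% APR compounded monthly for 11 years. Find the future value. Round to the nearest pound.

£25,861

With 12 periods per year: i = 0.00883333, n = 132.
8,100 × (1+0.00883333)^132 = 8,100 × 3.192743 = 25,861.2150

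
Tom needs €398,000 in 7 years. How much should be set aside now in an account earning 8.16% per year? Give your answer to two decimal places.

€229,835.08

PV = 398,000 / (1 + 0.0816)^7 = 398,000 / 1.731676 = 229,835.0830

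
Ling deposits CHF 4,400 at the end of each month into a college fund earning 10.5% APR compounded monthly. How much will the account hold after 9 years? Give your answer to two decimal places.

CHF 785,593.48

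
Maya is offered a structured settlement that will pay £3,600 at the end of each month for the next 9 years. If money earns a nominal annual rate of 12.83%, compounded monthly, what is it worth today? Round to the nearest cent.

£229,943.32

Periodic rate i = 0.1283/12 = 0.0106917; n = 9 × 12 = 108 periods.
PV = 3600 × [1 − (1+0.0106917)^(−108)] / 0.0106917 = 3600 × 63.873145 = 229,943.3218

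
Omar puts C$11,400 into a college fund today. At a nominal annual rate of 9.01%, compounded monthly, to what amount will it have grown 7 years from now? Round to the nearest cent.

i = 0.0901/12 = 0.00750833 per month; n = 7·12 = 84.
FV = 11,400 × (1 + 0.00750833)^84 = 21,369.3444

C$21,369.34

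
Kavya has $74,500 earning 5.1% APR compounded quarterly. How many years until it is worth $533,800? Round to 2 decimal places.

38.86 years

Periodic rate i = 0.051/4 = 0.01275.
(1+i)^n = 533800/74500 = 7.16510, so n = ln 7.16510 / ln 1.01275 = 155.4313 quarters
= 155.4313/4 years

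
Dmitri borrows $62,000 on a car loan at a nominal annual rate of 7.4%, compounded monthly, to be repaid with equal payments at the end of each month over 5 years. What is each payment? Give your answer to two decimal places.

$1,239.41

i = 0.074/12 = 0.00616667 per month; n = 5·12 = 60.
Annuity-PV factor = 50.023854; PMT = 62000 / 50.023854 = 1,239.4087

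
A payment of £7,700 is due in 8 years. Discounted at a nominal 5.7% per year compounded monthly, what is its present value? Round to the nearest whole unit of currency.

Periodic rate i = 0.057/12 = 0.00475; n = 8 × 12 = 96 periods.
Discount factor = (1+0.00475)^(−96) = 0.634498; PV = 7,700 × 0.634498 = 4,885.6381

£4,886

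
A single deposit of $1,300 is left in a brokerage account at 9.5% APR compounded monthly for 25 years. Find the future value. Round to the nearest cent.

$13,846.22

Periodic rate i = 0.095/12 = 0.00791667; n = 25 × 12 = 300 periods.
FV = 1,300 × (1 + 0.00791667)^300 = 13,846.2238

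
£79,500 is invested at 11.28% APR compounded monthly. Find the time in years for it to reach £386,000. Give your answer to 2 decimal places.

Periodic rate i = 0.1128/12 = 0.0094.
(1+i)^n = 386000/79500 = 4.85535, so n = ln 4.85535 / ln 1.0094 = 168.8825 months
= 168.8825/12 years

14.07 years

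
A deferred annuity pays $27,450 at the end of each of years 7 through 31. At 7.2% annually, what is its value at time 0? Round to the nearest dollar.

Value one period before first payment (t=6): 27450 × [1 − (1+0.072)^(−25)] / 0.072 = 27450 × 11.446595 = 314,209.0410
Discount back 6 years: 314,209.0410 × (1+0.072)^(−6) = 314,209.0410 × 0.658918 = 207,037.9529

$207,038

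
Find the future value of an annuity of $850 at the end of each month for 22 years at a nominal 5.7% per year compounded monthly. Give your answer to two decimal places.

$446,284.69

Periodic rate i = 0.057/12 = 0.00475; n = 22 × 12 = 264 periods.
Accumulation factor s(264|0.00475) = 525.040815; FV = 850 × 525.040815 = 446,284.6930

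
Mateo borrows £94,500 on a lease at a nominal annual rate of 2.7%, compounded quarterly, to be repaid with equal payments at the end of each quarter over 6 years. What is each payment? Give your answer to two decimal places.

£4,278.29

i = 0.027/4 = 0.00675 per quarter; n = 6·4 = 24.
Annuity-PV factor = 22.088263; PMT = 94500 / 22.088263 = 4,278.2903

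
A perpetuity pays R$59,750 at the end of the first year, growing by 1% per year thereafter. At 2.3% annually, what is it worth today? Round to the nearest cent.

PV = PMT / (i − g) = 59750 / (0.023 − 0.01) = 59750 / 0.013000 = 4,596,153.8462

R$4,596,153.85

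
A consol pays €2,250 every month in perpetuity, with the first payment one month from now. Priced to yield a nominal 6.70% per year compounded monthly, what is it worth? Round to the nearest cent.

€402,985.07

Periodic rate i = 0.067/12 = 0.00558333.
PV = PMT / i = 2250 / 0.00558333 = 402,985.0746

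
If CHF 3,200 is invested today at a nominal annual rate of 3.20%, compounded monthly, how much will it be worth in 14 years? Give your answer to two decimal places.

Periodic rate i = 0.032/12 = 0.00266667; n = 14 × 12 = 168 periods.
FV = 3,200 × (1 + 0.00266667)^168 = 5,005.5862

CHF 5,005.59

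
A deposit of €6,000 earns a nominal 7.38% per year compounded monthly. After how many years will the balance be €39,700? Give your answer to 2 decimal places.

Periodic rate i = 0.0738/12 = 0.00615.
(1+i)^n = 39700/6000 = 6.61667, so n = ln 6.61667 / ln 1.00615 = 308.1945 months
= 308.1945/12 years

25.68 years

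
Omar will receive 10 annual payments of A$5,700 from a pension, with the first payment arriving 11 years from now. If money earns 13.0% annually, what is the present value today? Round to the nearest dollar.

A$9,111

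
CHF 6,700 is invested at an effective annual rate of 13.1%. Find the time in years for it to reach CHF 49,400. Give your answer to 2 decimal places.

n = ln(49400/6700) / ln(1+0.131) = ln(7.37313) / 0.123102 = 16.2291 years

16.23 years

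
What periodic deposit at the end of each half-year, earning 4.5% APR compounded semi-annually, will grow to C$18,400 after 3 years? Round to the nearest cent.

C$2,898.64

With 2 periods per year: i = 0.0225, n = 6.
FV-annuity factor = 6.347797; PMT = 18400 / 6.347797 = 2,898.6432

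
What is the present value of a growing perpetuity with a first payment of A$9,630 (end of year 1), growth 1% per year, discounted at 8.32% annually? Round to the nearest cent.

A$131,557.38

PV = D₁/(r − g) = 9630/(0.0832 − 0.01) = 131,557.3770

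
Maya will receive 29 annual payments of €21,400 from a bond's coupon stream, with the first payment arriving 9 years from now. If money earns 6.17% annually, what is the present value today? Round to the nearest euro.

Value one period before first payment (t=8): 21400 × [1 − (1+0.0617)^(−29)] / 0.0617 = 21400 × 13.352087 = 285,734.6647
Discount back 8 years: 285,734.6647 × (1+0.0617)^(−8) = 285,734.6647 × 0.619420 = 176,989.8627

€176,990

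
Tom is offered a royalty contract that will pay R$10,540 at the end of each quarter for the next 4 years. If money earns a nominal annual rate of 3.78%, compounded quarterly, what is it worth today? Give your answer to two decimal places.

R$155,828.84

With 4 periods per year: i = 0.00945, n = 16.
Annuity factor a(16|0.00945) = 14.784520; PV = 10540 × 14.784520 = 155,828.8358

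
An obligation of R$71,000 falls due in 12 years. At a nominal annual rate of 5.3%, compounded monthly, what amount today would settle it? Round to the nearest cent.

i = 0.053/12 = 0.00441667 per month; n = 12·12 = 144.
PV = 71,000 / (1 + 0.00441667)^144 = 71,000 / 1.886267 = 37,640.4871

R$37,640.49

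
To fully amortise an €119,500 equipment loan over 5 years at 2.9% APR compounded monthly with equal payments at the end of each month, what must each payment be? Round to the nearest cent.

€2,141.95

Periodic rate i = 0.029/12 = 0.00241667; n = 5 × 12 = 60 periods.
PMT = 119500 / ( [1 − (1+0.00241667)^(−60)] / 0.00241667 ) = 119500 / 55.790225 = 2,141.9523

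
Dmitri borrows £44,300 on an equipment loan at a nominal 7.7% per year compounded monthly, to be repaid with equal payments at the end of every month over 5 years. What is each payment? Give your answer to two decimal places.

£891.90

With 12 periods per year: i = 0.00641667, n = 60.
PMT = 44300 / ( [1 − (1+0.00641667)^(−60)] / 0.00641667 ) = 44300 / 49.669392 = 891.8974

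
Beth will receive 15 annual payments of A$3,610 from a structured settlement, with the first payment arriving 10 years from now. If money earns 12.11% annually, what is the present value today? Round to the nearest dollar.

Value one period before first payment (t=9): 3610 × [1 − (1+0.1211)^(−15)] / 0.1211 = 3610 × 6.771051 = 24,443.4923
PV₀ = 24,443.4923 / (1+0.1211)^9 = 24,443.4923 / 2.797687 = 8,737.0351

A$8,737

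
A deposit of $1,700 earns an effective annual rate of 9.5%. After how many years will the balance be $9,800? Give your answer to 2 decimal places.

n = ln(9800/1700) / ln(1+0.095) = ln(5.76471) / 0.090754 = 19.3021 years

19.30 years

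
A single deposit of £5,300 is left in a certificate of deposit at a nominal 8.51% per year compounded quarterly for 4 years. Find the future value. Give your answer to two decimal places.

£7,422.65

i = 0.0851/4 = 0.021275 per quarter; n = 4·4 = 16.
5,300 × (1+0.021275)^16 = 5,300 × 1.400500 = 7,422.6517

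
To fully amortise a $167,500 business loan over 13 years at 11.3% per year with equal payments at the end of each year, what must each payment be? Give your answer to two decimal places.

$25,190.83

Annuity-PV factor = 6.649245; PMT = 167500 / 6.649245 = 25,190.8309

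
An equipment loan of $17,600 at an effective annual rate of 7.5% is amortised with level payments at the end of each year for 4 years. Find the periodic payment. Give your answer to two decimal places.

PMT = 17600 / ( [1 − (1+0.075)^(−4)] / 0.075 ) = 17600 / 3.349326 = 5,254.7882

$5,254.79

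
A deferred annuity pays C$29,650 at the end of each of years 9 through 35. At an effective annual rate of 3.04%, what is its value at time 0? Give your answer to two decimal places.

Value one period before first payment (t=8): 29650 × [1 − (1+0.0304)^(−27)] / 0.0304 = 29650 × 18.240323 = 540,825.5629
PV₀ = 540,825.5629 / (1+0.0304)^8 = 540,825.5629 / 1.270711 = 425,608.6156

C$425,608.62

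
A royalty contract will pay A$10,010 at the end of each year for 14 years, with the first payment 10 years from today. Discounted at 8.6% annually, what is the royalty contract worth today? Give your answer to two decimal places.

A$37,942.39

PV at t=9 (ordinary 14-year annuity): 10010 × a(14|0.086) = 10010 × 7.964510 = 79,724.7440
Discount back 9 years: 79,724.7440 × (1+0.086)^(−9) = 79,724.7440 × 0.475917 = 37,942.3920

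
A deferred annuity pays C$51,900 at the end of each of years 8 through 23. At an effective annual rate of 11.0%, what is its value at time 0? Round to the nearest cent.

C$184,464.81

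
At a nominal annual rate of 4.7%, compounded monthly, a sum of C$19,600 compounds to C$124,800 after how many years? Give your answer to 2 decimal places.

39.46 years

Periodic rate i = 0.047/12 = 0.00391667.
(1+i)^n = 124800/19600 = 6.36735, so n = ln 6.36735 / ln 1.00392 = 473.5674 months
= 473.5674/12 years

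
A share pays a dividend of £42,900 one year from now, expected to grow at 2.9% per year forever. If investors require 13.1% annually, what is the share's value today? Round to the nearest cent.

PV = PMT / (i − g) = 42900 / (0.131 − 0.029) = 42900 / 0.102000 = 420,588.2353

£420,588.24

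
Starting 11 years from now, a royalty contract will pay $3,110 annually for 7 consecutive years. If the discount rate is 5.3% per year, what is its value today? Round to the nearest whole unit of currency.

PV at t=10 (ordinary 7-year annuity): 3110 × a(7|0.053) = 3110 × 5.723986 = 17,801.5953
PV₀ = 17,801.5953 / (1+0.053)^10 = 17,801.5953 / 1.676037 = 10,621.2397

$10,621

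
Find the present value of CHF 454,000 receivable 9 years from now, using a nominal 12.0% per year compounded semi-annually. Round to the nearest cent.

With 2 periods per year: i = 0.06, n = 18.
Discount factor = (1+0.06)^(−18) = 0.350344; PV = 454,000 × 0.350344 = 159,056.0812

CHF 159,056.08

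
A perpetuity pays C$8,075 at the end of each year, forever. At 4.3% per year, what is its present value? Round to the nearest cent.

C$187,790.70

PV = PMT / i = 8075 / 0.043 = 187,790.6977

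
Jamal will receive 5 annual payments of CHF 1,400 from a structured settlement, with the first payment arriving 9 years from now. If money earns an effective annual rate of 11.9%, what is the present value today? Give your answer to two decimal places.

CHF 2,057.99

PV at t=8 (ordinary 5-year annuity): 1400 × a(5|0.119) = 1400 × 3.613724 = 5,059.2140
Discount back 8 years: 5,059.2140 × (1+0.119)^(−8) = 5,059.2140 × 0.406780 = 2,057.9857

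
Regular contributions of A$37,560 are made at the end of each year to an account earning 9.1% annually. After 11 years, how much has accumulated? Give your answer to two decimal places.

A$663,114.45

FV = PMT · [(1+i)^n − 1] / i = 37560 · 17.654804 = 663,114.4487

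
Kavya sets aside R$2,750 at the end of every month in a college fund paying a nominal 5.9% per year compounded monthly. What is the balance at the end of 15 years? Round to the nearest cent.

With 12 periods per year: i = 0.00491667, n = 180.
Accumulation factor s(180|0.00491667) = 288.353043; FV = 2750 × 288.353043 = 792,970.8680

R$792,970.87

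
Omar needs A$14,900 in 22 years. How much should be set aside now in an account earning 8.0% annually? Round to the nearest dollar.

A$2,741

PV = 14,900 / (1 + 0.08)^22 = 14,900 / 5.436540 = 2,740.7136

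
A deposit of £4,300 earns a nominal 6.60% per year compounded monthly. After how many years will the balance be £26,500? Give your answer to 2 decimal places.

27.63 years

Periodic rate i = 0.066/12 = 0.0055.
(1+i)^n = 26500/4300 = 6.16279, so n = ln 6.16279 / ln 1.0055 = 331.5502 months
= 331.5502/12 years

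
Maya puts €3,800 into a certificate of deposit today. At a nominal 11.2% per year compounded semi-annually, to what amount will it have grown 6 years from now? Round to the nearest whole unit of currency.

€7,307

i = 0.112/2 = 0.056 per half-year; n = 6·2 = 12.
FV = PV·(1+i)^n = 3,800 × 1.922946 = 7,307.1936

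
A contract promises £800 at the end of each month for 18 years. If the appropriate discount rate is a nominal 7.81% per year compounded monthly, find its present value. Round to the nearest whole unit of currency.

£92,646

Periodic rate i = 0.0781/12 = 0.00650833; n = 18 × 12 = 216 periods.
PV = 800 × [1 − (1+0.00650833)^(−216)] / 0.00650833 = 800 × 115.806894 = 92,645.5153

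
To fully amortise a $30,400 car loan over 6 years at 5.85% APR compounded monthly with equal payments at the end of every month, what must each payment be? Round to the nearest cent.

Periodic rate i = 0.0585/12 = 0.004875; n = 6 × 12 = 72 periods.
PMT = 30400 / ( [1 − (1+0.004875)^(−72)] / 0.004875 ) = 30400 / 60.598080 = 501.6661

$501.67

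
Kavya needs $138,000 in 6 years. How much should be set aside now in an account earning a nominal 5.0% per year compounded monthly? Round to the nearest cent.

$102,296.65

With 12 periods per year: i = 0.00416667, n = 72.
PV = FV·(1+i)^(−n) = 138,000 × 0.741280 = 102,296.6530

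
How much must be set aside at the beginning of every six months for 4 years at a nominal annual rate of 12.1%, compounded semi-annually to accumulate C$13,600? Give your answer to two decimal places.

C$1,293.38

With 2 periods per year: i = 0.0605, n = 8.
FV-annuity factor × (1+i) = 10.515121; PMT = 13600 / 10.515121 = 1,293.3755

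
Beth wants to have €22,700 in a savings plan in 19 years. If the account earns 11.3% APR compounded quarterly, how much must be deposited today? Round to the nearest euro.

€2,732

i = 0.113/4 = 0.02825 per quarter; n = 19·4 = 76.
PV = FV·(1+i)^(−n) = 22,700 × 0.120364 = 2,732.2679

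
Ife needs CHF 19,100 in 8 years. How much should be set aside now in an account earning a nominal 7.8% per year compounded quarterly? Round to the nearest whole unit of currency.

CHF 10,295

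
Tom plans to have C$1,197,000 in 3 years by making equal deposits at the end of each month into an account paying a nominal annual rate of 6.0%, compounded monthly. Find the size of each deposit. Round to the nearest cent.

C$30,430.06

i = 0.06/12 = 0.005 per month; n = 3·12 = 36.
PMT = 1.197e+06 / ( [(1+0.005)^36 − 1] / 0.005 ) = 1.197e+06 / 39.336105 = 30,430.0591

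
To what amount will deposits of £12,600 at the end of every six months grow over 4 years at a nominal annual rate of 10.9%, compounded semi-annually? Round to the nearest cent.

With 2 periods per year: i = 0.0545, n = 8.
FV = 12600 × [(1+0.0545)^8 − 1] / 0.0545 = 12600 × 9.704173 = 122,272.5827

£122,272.58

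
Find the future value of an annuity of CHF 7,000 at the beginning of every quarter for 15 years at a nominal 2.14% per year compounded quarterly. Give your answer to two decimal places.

CHF 496,339.64

With 4 periods per year: i = 0.00535, n = 60.
Accumulation factor s(60|0.00535) × (1+i) = 70.905663; FV = 7000 × 70.905663 = 496,339.6440
Payments are at the start of each period, so multiply by (1+i).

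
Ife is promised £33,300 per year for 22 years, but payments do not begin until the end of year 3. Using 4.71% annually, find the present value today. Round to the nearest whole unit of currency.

£410,568

Value one period before first payment (t=2): 33300 × [1 − (1+0.0471)^(−22)] / 0.0471 = 33300 × 13.518134 = 450,153.8587
Discount back 2 years: 450,153.8587 × (1+0.0471)^(−2) = 450,153.8587 × 0.912061 = 410,567.5849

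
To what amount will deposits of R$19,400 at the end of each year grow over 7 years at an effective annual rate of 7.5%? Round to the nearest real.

R$170,474

FV = 19400 × [(1+0.075)^7 − 1] / 0.075 = 19400 × 8.787322 = 170,474.0442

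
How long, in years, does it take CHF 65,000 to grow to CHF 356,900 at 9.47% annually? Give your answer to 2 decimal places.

n = ln(356900/65000) / ln(1+0.0947) = ln(5.49077) / 0.090480 = 18.8225 years

18.82 years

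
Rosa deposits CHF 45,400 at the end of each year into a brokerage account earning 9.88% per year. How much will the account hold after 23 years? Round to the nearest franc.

CHF 3,553,104

Accumulation factor s(23|0.0988) = 78.262211; FV = 45400 × 78.262211 = 3,553,104.3703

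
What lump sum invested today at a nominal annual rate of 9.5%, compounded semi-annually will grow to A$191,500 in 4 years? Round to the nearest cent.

With 2 periods per year: i = 0.0475, n = 8.
PV = 191,500 / (1 + 0.0475)^8 = 191,500 / 1.449547 = 132,110.2533

A$132,110.25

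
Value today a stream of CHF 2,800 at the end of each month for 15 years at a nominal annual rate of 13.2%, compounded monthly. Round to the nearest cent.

i = 0.132/12 = 0.011 per month; n = 15·12 = 180.
Annuity factor a(180|0.011) = 78.220912; PV = 2800 × 78.220912 = 219,018.5524

CHF 219,018.55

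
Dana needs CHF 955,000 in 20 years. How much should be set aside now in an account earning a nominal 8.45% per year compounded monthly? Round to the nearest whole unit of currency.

CHF 177,263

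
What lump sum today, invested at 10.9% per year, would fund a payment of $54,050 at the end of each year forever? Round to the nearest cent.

$495,871.56

PV = C/r = 54050/0.109 = 495,871.5596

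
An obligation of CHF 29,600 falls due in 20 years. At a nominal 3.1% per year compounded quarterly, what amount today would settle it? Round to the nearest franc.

CHF 15,961

With 4 periods per year: i = 0.00775, n = 80.
PV = FV·(1+i)^(−n) = 29,600 × 0.539232 = 15,961.2597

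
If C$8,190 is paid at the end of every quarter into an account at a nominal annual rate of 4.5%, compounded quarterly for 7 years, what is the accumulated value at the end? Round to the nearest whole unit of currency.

C$267,796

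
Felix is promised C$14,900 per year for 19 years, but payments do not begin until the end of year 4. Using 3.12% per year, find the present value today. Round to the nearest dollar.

Value one period before first payment (t=3): 14900 × [1 − (1+0.0312)^(−19)] / 0.0312 = 14900 × 14.172817 = 211,174.9773
Discount back 3 years: 211,174.9773 × (1+0.0312)^(−3) = 211,174.9773 × 0.911951 = 192,581.1355

C$192,581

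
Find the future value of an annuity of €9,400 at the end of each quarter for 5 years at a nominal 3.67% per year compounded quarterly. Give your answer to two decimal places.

€205,324.86

With 4 periods per year: i = 0.009175, n = 20.
FV = 9400 × [(1+0.009175)^20 − 1] / 0.009175 = 9400 × 21.843070 = 205,324.8619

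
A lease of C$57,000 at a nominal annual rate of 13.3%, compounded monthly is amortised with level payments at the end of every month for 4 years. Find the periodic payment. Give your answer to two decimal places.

C$1,537.67

Periodic rate i = 0.133/12 = 0.0110833; n = 4 × 12 = 48 periods.
PMT = 57000 / ( [1 − (1+0.0110833)^(−48)] / 0.0110833 ) = 57000 / 37.069119 = 1,537.6681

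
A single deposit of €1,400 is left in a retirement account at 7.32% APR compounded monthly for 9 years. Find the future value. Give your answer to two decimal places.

€2,700.05

With 12 periods per year: i = 0.0061, n = 108.
1,400 × (1+0.0061)^108 = 1,400 × 1.928609 = 2,700.0520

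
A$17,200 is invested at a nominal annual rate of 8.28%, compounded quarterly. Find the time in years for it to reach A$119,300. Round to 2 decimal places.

23.63 years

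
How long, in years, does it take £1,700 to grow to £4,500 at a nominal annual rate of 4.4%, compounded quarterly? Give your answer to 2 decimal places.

22.25 years

Periodic rate i = 0.044/4 = 0.011.
n = ln(4500/1700) / ln(1+0.011) = ln(2.64706) / 0.010940 = 88.9812 quarters
= 88.9812/4 years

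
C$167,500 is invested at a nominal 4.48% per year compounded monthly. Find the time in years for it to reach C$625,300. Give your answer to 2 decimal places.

Periodic rate i = 0.0448/12 = 0.00373333.
n = ln(625300/167500) / ln(1+0.00373333) = ln(3.73313) / 0.003726 = 353.4925 months
= 353.4925/12 years

29.46 years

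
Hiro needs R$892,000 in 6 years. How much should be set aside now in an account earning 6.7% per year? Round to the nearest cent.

R$604,474.99

PV = FV·(1+i)^(−n) = 892,000 × 0.677663 = 604,474.9915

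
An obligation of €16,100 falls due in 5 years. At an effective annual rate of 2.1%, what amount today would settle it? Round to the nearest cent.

€14,510.99

PV = FV·(1+i)^(−n) = 16,100 × 0.901304 = 14,510.9941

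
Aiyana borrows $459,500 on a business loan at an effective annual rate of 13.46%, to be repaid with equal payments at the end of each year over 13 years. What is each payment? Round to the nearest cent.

$76,703.17

Annuity-PV factor = 5.990626; PMT = 459500 / 5.990626 = 76,703.1709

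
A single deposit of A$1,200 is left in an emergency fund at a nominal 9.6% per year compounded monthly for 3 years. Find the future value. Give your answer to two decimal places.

A$1,598.68

i = 0.096/12 = 0.008 per month; n = 3·12 = 36.
FV = PV·(1+i)^n = 1,200 × 1.332230 = 1,598.6758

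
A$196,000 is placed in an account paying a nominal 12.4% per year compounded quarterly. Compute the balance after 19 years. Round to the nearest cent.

i = 0.124/4 = 0.031 per quarter; n = 19·4 = 76.
FV = PV·(1+i)^n = 196,000 × 10.177909 = 1,994,870.1548

A$1,994,870.15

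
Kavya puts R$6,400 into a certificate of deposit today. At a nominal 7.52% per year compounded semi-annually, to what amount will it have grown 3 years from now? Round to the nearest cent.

With 2 periods per year: i = 0.0376, n = 6.
FV = 6,400 × (1 + 0.0376)^6 = 7,986.5599

R$7,986.56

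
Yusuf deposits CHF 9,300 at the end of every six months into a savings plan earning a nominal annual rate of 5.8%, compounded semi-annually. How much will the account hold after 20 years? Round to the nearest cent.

CHF 685,546.55

Periodic rate i = 0.058/2 = 0.029; n = 20 × 2 = 40 periods.
FV = PMT · [(1+i)^n − 1] / i = 9300 · 73.714683 = 685,546.5538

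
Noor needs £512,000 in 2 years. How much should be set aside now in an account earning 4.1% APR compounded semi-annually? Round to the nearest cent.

£472,082.53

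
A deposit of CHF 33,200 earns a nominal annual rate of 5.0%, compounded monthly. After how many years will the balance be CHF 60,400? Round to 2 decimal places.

Periodic rate i = 0.05/12 = 0.00416667.
(1+i)^n = 60400/33200 = 1.81928, so n = ln 1.81928 / ln 1.00417 = 143.9244 months
= 143.9244/12 years

11.99 years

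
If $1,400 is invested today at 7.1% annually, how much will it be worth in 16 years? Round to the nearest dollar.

FV = 1,400 × (1 + 0.071)^16 = 4,195.2666

$4,195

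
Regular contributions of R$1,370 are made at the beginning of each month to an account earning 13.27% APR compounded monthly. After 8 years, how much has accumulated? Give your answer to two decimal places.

Periodic rate i = 0.1327/12 = 0.0110583; n = 8 × 12 = 96 periods.
FV = PMT · [(1+i)^n − 1] / i × (1+i) = 1370 · 171.356924 = 234,758.9855
(Beginning-of-period payments → annuity-due factor ×(1+i).)

R$234,758.99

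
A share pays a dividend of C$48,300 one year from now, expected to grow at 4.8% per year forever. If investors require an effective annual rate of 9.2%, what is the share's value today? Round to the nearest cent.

PV = D₁/(r − g) = 48300/(0.092 − 0.048) = 1,097,727.2727

C$1,097,727.27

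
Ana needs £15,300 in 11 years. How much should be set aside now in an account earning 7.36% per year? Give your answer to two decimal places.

PV = FV·(1+i)^(−n) = 15,300 × 0.457860 = 7,005.2542

£7,005.25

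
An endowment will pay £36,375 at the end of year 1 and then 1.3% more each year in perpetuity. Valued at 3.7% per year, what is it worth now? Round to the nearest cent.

£1,515,625.00

PV = D₁/(r − g) = 36375/(0.037 − 0.013) = 1,515,625.0000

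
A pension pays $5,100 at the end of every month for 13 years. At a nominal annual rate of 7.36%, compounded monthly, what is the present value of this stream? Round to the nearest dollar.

$511,183

Periodic rate i = 0.0736/12 = 0.00613333; n = 13 × 12 = 156 periods.
PV = 5100 × [1 − (1+0.00613333)^(−156)] / 0.00613333 = 5100 × 100.231917 = 511,182.7786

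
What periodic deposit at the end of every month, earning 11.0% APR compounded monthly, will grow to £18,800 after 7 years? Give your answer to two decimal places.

£149.57

With 12 periods per year: i = 0.00916667, n = 84.
PMT = 18800 / ( [(1+0.00916667)^84 − 1] / 0.00916667 ) = 18800 / 125.694940 = 149.5685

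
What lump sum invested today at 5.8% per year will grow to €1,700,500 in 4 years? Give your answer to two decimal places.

€1,357,169.11

PV = FV·(1+i)^(−n) = 1,700,500 × 0.798100 = 1,357,169.1075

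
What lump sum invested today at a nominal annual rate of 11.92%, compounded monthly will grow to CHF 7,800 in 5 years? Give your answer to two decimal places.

CHF 4,310.55

Periodic rate i = 0.1192/12 = 0.00993333; n = 5 × 12 = 60 periods.
Discount factor = (1+0.00993333)^(−60) = 0.552634; PV = 7,800 × 0.552634 = 4,310.5453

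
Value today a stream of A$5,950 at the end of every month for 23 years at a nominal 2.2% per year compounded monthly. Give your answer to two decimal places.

i = 0.022/12 = 0.00183333 per month; n = 23·12 = 276.
Annuity factor a(276|0.00183333) = 216.446323; PV = 5950 × 216.446323 = 1,287,855.6220

A$1,287,855.62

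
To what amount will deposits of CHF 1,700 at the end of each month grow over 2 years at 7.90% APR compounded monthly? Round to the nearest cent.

CHF 44,043.32

With 12 periods per year: i = 0.00658333, n = 24.
FV = PMT · [(1+i)^n − 1] / i = 1700 · 25.907834 = 44,043.3180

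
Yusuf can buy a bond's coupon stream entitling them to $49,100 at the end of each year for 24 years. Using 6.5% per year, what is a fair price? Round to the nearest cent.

Annuity factor a(24|0.065) = 11.990739; PV = 49100 × 11.990739 = 588,745.2708

$588,745.27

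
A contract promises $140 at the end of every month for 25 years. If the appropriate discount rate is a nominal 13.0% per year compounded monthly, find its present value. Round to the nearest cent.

$12,413.16

i = 0.13/12 = 0.0108333 per month; n = 25·12 = 300.
Annuity factor a(300|0.0108333) = 88.665428; PV = 140 × 88.665428 = 12,413.1599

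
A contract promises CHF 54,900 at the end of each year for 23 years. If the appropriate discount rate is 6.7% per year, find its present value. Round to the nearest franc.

Annuity factor a(23|0.067) = 11.566887; PV = 54900 × 11.566887 = 635,022.1002

CHF 635,022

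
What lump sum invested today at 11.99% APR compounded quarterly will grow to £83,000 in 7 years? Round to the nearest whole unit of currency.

£36,302

Periodic rate i = 0.1199/4 = 0.029975; n = 7 × 4 = 28 periods.
PV = FV·(1+i)^(−n) = 83,000 × 0.437374 = 36,302.0337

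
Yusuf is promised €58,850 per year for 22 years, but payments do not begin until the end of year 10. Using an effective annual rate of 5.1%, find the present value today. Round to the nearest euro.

PV at t=9 (ordinary 22-year annuity): 58850 × a(22|0.051) = 58850 × 13.043820 = 767,628.8354
Discount back 9 years: 767,628.8354 × (1+0.051)^(−9) = 767,628.8354 × 0.639110 = 490,599.2004

€490,599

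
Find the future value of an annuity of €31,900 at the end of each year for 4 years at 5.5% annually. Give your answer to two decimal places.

€138,518.30

FV = PMT · [(1+i)^n − 1] / i = 31900 · 4.342266 = 138,518.2974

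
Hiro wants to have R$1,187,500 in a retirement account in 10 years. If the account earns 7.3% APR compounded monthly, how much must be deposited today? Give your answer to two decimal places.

R$573,533.87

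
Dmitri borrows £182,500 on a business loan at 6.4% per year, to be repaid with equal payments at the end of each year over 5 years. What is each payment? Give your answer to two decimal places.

Annuity-PV factor = 4.166919; PMT = 182500 / 4.166919 = 43,797.3471

£43,797.35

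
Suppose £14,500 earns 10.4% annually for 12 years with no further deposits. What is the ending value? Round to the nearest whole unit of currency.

£47,533

FV = 14,500 × (1 + 0.104)^12 = 47,533.1814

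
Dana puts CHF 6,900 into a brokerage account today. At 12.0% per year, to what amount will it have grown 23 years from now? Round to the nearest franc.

FV = 6,900 × (1 + 0.12)^23 = 93,511.1961

CHF 93,511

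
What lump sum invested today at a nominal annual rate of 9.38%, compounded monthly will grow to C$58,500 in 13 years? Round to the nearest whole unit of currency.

C$17,363

i = 0.0938/12 = 0.00781667 per month; n = 13·12 = 156.
PV = FV·(1+i)^(−n) = 58,500 × 0.296811 = 17,363.4580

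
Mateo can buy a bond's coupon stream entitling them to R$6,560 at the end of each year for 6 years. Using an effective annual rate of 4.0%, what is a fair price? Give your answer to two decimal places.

PV = PMT · [1 − (1+i)^(−n)] / i = 6560 · 5.242137 = 34,388.4178

R$34,388.42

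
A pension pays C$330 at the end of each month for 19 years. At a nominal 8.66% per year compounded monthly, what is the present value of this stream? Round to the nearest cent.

Periodic rate i = 0.0866/12 = 0.00721667; n = 19 × 12 = 228 periods.
PV = 330 × [1 − (1+0.00721667)^(−228)] / 0.00721667 = 330 × 111.675000 = 36,852.7499

C$36,852.75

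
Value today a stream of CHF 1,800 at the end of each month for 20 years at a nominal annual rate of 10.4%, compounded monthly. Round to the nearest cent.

Periodic rate i = 0.104/12 = 0.00866667; n = 20 × 12 = 240 periods.
PV = PMT · [1 − (1+i)^(−n)] / i = 1800 · 100.839829 = 181,511.6918

CHF 181,511.69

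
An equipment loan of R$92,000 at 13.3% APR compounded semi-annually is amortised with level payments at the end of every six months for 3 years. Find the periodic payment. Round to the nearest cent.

i = 0.133/2 = 0.0665 per half-year; n = 3·2 = 6.
PMT = 92000 / ( [1 − (1+0.0665)^(−6)] / 0.0665 ) = 92000 / 4.818481 = 19,093.1536

R$19,093.15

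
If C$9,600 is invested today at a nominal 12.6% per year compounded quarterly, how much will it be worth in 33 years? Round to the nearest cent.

Periodic rate i = 0.126/4 = 0.0315; n = 33 × 4 = 132 periods.
9,600 × (1+0.0315)^132 = 9,600 × 59.970637 = 575,718.1191

C$575,718.12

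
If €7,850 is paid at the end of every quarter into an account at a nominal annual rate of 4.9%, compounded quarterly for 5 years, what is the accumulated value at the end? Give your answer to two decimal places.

€176,686.53

With 4 periods per year: i = 0.01225, n = 20.
FV = 7850 × [(1+0.01225)^20 − 1] / 0.01225 = 7850 × 22.507838 = 176,686.5262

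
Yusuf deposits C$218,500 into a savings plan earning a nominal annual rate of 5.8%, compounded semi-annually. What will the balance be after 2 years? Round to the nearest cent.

C$244,970.02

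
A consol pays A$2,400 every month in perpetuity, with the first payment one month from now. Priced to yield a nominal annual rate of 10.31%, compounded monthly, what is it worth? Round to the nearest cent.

Periodic rate i = 0.1031/12 = 0.00859167.
PV = C/r = 2400/0.00859167 = 279,340.4462

A$279,340.45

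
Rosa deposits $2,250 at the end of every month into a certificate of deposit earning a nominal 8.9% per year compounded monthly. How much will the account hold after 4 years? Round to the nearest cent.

$129,155.07

i = 0.089/12 = 0.00741667 per month; n = 4·12 = 48.
Accumulation factor s(48|0.00741667) = 57.402252; FV = 2250 × 57.402252 = 129,155.0663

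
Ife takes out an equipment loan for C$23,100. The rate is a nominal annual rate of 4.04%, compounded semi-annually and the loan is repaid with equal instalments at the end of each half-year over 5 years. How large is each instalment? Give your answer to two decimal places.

i = 0.0404/2 = 0.0202 per half-year; n = 5·2 = 10.
Annuity-PV factor = 8.973193; PMT = 23100 / 8.973193 = 2,574.3345

C$2,574.33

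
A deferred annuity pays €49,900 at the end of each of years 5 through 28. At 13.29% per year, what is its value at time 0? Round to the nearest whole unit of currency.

€216,526

PV at t=4 (ordinary 24-year annuity): 49900 × a(24|0.1329) = 49900 × 7.147857 = 356,678.0743
Discount back 4 years: 356,678.0743 × (1+0.1329)^(−4) = 356,678.0743 × 0.607063 = 216,526.0264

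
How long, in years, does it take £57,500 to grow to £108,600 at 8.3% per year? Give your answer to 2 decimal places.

n = ln(108600/57500) / ln(1+0.083) = ln(1.88870) / 0.079735 = 7.9750 years

7.98 years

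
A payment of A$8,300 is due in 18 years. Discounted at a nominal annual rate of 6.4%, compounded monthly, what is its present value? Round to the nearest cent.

A$2,630.88

Periodic rate i = 0.064/12 = 0.00533333; n = 18 × 12 = 216 periods.
Discount factor = (1+0.00533333)^(−216) = 0.316973; PV = 8,300 × 0.316973 = 2,630.8754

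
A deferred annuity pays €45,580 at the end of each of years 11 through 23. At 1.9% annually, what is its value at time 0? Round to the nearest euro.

€431,353

PV at t=10 (ordinary 13-year annuity): 45580 × a(13|0.019) = 45580 × 11.423534 = 520,684.6953
Discount back 10 years: 520,684.6953 × (1+0.019)^(−10) = 520,684.6953 × 0.828434 = 431,353.1486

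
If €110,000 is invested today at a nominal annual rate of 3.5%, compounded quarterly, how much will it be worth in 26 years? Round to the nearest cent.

€272,195.94

With 4 periods per year: i = 0.00875, n = 104.
110,000 × (1+0.00875)^104 = 110,000 × 2.474509 = 272,195.9438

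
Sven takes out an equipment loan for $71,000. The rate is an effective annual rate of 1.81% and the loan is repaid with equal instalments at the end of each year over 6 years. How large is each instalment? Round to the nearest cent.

$12,594.18

Annuity-PV factor = 5.637525; PMT = 71000 / 5.637525 = 12,594.1788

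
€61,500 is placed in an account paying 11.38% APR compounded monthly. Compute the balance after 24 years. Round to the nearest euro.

i = 0.1138/12 = 0.00948333 per month; n = 24·12 = 288.
FV = PV·(1+i)^n = 61,500 × 15.155005 = 932,032.8235

€932,033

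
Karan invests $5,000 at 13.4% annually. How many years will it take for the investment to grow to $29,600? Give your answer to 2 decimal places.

14.14 years

n = ln(29600/5000) / ln(1+0.134) = ln(5.92000) / 0.125751 = 14.1417 years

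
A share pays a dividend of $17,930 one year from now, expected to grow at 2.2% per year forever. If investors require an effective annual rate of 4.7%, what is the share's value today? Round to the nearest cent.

PV = PMT / (i − g) = 17930 / (0.047 − 0.022) = 17930 / 0.025000 = 717,200.0000

$717,200.00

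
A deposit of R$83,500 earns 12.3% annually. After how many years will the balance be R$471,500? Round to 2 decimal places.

14.92 years

(1+i)^n = 471500/83500 = 5.64671, so n = ln 5.64671 / ln 1.123 = 14.9226 years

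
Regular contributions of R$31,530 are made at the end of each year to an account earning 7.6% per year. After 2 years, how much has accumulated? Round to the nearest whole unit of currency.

R$65,456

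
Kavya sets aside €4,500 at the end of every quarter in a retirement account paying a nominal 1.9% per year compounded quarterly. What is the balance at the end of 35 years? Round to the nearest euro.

€891,883

i = 0.019/4 = 0.00475 per quarter; n = 35·4 = 140.
FV = PMT · [(1+i)^n − 1] / i = 4500 · 198.196114 = 891,882.5124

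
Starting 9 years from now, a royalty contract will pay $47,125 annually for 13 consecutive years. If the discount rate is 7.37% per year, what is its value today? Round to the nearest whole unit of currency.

$218,381

Value one period before first payment (t=8): 47125 × [1 − (1+0.0737)^(−13)] / 0.0737 = 47125 × 8.185152 = 385,725.3056
Discount back 8 years: 385,725.3056 × (1+0.0737)^(−8) = 385,725.3056 × 0.566156 = 218,380.8273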